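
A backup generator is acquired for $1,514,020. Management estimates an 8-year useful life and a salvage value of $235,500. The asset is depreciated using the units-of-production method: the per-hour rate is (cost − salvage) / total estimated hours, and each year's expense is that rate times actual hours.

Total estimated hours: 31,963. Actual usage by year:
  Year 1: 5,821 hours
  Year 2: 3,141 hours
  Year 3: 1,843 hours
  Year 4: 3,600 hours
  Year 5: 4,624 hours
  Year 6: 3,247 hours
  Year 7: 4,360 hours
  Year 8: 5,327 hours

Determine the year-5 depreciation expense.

$184,960

Depreciable base = $1,514,020 − $235,500 = $1,278,520.
Rate = $1,278,520 / 31,963 hours = $40 per hour.
Year 1: 5,821 × $40 = $232,840. Book value $1,281,180.
Year 2: 3,141 × $40 = $125,640. Book value $1,155,540.
Year 3: 1,843 × $40 = $73,720. Book value $1,081,820.
Year 4: 3,600 × $40 = $144,000. Book value $937,820.
Year 5: 4,624 × $40 = $184,960. Book value $752,860.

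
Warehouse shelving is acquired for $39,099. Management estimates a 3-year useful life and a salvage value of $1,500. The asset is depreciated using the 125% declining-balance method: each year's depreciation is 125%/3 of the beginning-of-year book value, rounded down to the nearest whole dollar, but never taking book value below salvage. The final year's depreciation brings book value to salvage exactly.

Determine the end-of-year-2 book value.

$13,305

Depreciable base = $39,099 − $1,500 = $37,599.
Year 1: ⌊$39,099 × 125%/3⌋ = $16,291. Book value $22,808.
Year 2: ⌊$22,808 × 125%/3⌋ = $9,503. Book value $13,305.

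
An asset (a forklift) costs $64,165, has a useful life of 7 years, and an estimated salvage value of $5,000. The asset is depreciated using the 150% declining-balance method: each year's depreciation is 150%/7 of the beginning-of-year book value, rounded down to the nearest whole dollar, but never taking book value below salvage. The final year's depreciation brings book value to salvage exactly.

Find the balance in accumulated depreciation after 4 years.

$39,709

Depreciable base = $64,165 − $5,000 = $59,165.
Year 1: ⌊$64,165 × 150%/7⌋ = $13,749. Book value $50,416.
Year 2: ⌊$50,416 × 150%/7⌋ = $10,803. Book value $39,613.
Year 3: ⌊$39,613 × 150%/7⌋ = $8,488. Book value $31,125.
Year 4: ⌊$31,125 × 150%/7⌋ = $6,669. Book value $24,456.
Accumulated through year 4 = $64,165 − $24,456 = $39,709.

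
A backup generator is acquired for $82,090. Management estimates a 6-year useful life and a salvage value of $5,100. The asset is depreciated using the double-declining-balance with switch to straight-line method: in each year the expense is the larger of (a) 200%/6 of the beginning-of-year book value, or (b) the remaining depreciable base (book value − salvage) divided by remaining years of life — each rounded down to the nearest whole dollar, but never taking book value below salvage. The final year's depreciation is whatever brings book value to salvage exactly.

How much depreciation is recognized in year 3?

Depreciable base = $82,090 − $5,100 = $76,990.
Year 1: DB = ⌊$82,090 × 200%/6⌋ = $27,363; SL = ⌊$76,990/6⌋ = $12,831 → take DB $27,363. Book value $54,727.
Year 2: DB = ⌊$54,727 × 200%/6⌋ = $18,242; SL = ⌊$49,627/5⌋ = $9,925 → take DB $18,242. Book value $36,485.
Year 3: DB = ⌊$36,485 × 200%/6⌋ = $12,161; SL = ⌊$31,385/4⌋ = $7,846 → take DB $12,161. Book value $24,324.

$12,161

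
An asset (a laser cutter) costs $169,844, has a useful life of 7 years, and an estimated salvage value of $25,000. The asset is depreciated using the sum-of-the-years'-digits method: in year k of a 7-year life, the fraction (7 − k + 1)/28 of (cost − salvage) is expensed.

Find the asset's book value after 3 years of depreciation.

$76,730

Depreciable base = $169,844 − $25,000 = $144,844.
Sum of the years' digits = 7+6+5+4+3+2+1 = 28.
Year 1: $144,844 × 7/28 = $36,211. Book value $133,633.
Year 2: $144,844 × 6/28 = $31,038. Book value $102,595.
Year 3: $144,844 × 5/28 = $25,865. Book value $76,730.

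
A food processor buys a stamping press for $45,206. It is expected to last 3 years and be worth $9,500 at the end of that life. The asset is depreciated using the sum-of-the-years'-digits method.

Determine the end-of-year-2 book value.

Depreciable base = $45,206 − $9,500 = $35,706.
Sum of the years' digits = 3+2+1 = 6.
Year 1: $35,706 × 3/6 = $17,853. Book value $27,353.
Year 2: $35,706 × 2/6 = $11,902. Book value $15,451.

$15,451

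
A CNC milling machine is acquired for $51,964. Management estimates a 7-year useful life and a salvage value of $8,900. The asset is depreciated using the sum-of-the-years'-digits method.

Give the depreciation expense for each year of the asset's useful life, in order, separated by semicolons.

Depreciable base = $51,964 − $8,900 = $43,064.
Sum of the years' digits = 7+6+5+4+3+2+1 = 28.
Year 1: $43,064 × 7/28 = $10,766. Book value $41,198.
Year 2: $43,064 × 6/28 = $9,228. Book value $31,970.
Year 3: $43,064 × 5/28 = $7,690. Book value $24,280.
Year 4: $43,064 × 4/28 = $6,152. Book value $18,128.
Year 5: $43,064 × 3/28 = $4,614. Book value $13,514.
Year 6: $43,064 × 2/28 = $3,076. Book value $10,438.
Year 7: $43,064 × 1/28 = $1,538. Book value $8,900.

$10,766; $9,228; $7,690; $6,152; $4,614; $3,076; $1,538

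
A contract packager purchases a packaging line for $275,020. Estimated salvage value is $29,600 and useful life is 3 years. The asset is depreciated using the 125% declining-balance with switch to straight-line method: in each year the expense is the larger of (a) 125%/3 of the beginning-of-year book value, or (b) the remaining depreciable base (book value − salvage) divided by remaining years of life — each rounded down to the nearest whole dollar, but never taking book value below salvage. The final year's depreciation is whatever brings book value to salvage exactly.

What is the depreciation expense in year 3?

Depreciable base = $275,020 − $29,600 = $245,420.
Year 1: DB = ⌊$275,020 × 125%/3⌋ = $114,591; SL = ⌊$245,420/3⌋ = $81,806 → take DB $114,591. Book value $160,429.
Year 2: DB = ⌊$160,429 × 125%/3⌋ = $66,845; SL = ⌊$130,829/2⌋ = $65,414 → take DB $66,845. Book value $93,584.
Year 3 (final): $93,584 − $29,600 = $63,984. Book value $29,600.

$63,984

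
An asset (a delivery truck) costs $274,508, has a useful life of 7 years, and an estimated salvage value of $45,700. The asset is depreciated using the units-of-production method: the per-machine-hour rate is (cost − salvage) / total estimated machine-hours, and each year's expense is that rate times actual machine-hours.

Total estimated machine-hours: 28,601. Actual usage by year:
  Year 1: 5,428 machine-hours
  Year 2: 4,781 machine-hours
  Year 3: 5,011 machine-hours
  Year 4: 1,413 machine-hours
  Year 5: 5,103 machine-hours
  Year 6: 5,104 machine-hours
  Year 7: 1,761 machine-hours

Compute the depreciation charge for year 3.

Depreciable base = $274,508 − $45,700 = $228,808.
Rate = $228,808 / 28,601 machine-hours = $8 per machine-hour.
Year 1: 5,428 × $8 = $43,424. Book value $231,084.
Year 2: 4,781 × $8 = $38,248. Book value $192,836.
Year 3: 5,011 × $8 = $40,088. Book value $152,748.

$40,088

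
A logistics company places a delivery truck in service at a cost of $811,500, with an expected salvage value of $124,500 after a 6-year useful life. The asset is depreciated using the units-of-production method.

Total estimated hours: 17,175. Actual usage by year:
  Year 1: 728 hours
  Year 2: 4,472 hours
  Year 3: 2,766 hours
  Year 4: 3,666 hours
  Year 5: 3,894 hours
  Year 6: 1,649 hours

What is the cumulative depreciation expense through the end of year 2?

Depreciable base = $811,500 − $124,500 = $687,000.
Rate = $687,000 / 17,175 hours = $40 per hour.
Year 1: 728 × $40 = $29,120. Book value $782,380.
Year 2: 4,472 × $40 = $178,880. Book value $603,500.
Accumulated through year 2 = $811,500 − $603,500 = $208,000.

$208,000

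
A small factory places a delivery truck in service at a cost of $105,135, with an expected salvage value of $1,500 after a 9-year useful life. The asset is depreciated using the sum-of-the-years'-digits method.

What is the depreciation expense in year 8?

$4,606

Depreciable base = $105,135 − $1,500 = $103,635.
Sum of the years' digits = 9+8+7+6+5+4+3+2+1 = 45.
Year 1: $103,635 × 9/45 = $20,727. Book value $84,408.
Year 2: $103,635 × 8/45 = $18,424. Book value $65,984.
Year 3: $103,635 × 7/45 = $16,121. Book value $49,863.
Year 4: $103,635 × 6/45 = $13,818. Book value $36,045.
Year 5: $103,635 × 5/45 = $11,515. Book value $24,530.
Year 6: $103,635 × 4/45 = $9,212. Book value $15,318.
Year 7: $103,635 × 3/45 = $6,909. Book value $8,409.
Year 8: $103,635 × 2/45 = $4,606. Book value $3,803.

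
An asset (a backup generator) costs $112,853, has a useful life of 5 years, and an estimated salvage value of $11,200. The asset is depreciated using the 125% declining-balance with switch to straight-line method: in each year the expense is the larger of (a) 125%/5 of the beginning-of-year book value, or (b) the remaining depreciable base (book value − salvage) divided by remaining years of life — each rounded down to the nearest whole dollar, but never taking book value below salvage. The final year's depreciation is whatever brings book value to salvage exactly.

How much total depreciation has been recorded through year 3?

$66,799

Depreciable base = $112,853 − $11,200 = $101,653.
Year 1: DB = ⌊$112,853 × 125%/5⌋ = $28,213; SL = ⌊$101,653/5⌋ = $20,330 → take DB $28,213. Book value $84,640.
Year 2: DB = ⌊$84,640 × 125%/5⌋ = $21,160; SL = ⌊$73,440/4⌋ = $18,360 → take DB $21,160. Book value $63,480.
Year 3: DB = ⌊$63,480 × 125%/5⌋ = $15,870; SL = ⌊$52,280/3⌋ = $17,426 → take SL $17,426. Book value $46,054.
Accumulated through year 3 = $112,853 − $46,054 = $66,799.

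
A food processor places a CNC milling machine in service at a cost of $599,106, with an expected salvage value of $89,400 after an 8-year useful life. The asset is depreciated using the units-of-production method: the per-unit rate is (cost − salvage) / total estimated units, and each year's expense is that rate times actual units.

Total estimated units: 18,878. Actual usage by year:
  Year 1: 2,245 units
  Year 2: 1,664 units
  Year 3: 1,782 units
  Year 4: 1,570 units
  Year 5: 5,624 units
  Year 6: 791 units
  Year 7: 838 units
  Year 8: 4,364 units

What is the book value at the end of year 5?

$251,211

Depreciable base = $599,106 − $89,400 = $509,706.
Rate = $509,706 / 18,878 units = $27 per unit.
Year 1: 2,245 × $27 = $60,615. Book value $538,491.
Year 2: 1,664 × $27 = $44,928. Book value $493,563.
Year 3: 1,782 × $27 = $48,114. Book value $445,449.
Year 4: 1,570 × $27 = $42,390. Book value $403,059.
Year 5: 5,624 × $27 = $151,848. Book value $251,211.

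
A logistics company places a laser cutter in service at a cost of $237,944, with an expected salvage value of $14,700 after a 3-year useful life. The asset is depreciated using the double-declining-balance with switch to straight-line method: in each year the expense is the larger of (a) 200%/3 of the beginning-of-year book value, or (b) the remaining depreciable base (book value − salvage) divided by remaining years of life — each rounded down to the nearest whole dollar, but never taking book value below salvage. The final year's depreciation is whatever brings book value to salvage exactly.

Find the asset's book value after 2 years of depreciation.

$26,439

Depreciable base = $237,944 − $14,700 = $223,244.
Year 1: DB = ⌊$237,944 × 200%/3⌋ = $158,629; SL = ⌊$223,244/3⌋ = $74,414 → take DB $158,629. Book value $79,315.
Year 2: DB = ⌊$79,315 × 200%/3⌋ = $52,876; SL = ⌊$64,615/2⌋ = $32,307 → take DB $52,876. Book value $26,439.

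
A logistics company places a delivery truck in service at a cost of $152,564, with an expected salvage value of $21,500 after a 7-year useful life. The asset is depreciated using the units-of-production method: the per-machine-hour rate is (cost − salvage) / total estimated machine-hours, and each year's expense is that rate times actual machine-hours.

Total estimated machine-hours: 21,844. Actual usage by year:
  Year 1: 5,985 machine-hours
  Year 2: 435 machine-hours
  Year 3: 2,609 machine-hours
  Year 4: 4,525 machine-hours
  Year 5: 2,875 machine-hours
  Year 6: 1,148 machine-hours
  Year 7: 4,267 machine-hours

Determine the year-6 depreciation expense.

$6,888

Depreciable base = $152,564 − $21,500 = $131,064.
Rate = $131,064 / 21,844 machine-hours = $6 per machine-hour.
Year 1: 5,985 × $6 = $35,910. Book value $116,654.
Year 2: 435 × $6 = $2,610. Book value $114,044.
Year 3: 2,609 × $6 = $15,654. Book value $98,390.
Year 4: 4,525 × $6 = $27,150. Book value $71,240.
Year 5: 2,875 × $6 = $17,250. Book value $53,990.
Year 6: 1,148 × $6 = $6,888. Book value $47,102.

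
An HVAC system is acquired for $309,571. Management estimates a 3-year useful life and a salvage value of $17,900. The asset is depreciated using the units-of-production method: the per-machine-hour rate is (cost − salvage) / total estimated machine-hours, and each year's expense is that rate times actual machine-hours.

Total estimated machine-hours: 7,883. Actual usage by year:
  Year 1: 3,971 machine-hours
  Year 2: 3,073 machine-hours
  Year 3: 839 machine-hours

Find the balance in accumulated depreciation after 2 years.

Depreciable base = $309,571 − $17,900 = $291,671.
Rate = $291,671 / 7,883 machine-hours = $37 per machine-hour.
Year 1: 3,971 × $37 = $146,927. Book value $162,644.
Year 2: 3,073 × $37 = $113,701. Book value $48,943.
Accumulated through year 2 = $309,571 − $48,943 = $260,628.

$260,628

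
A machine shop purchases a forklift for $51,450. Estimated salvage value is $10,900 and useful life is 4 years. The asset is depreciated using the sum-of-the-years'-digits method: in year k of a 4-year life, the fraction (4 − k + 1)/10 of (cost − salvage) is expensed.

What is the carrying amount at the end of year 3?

$14,955

Depreciable base = $51,450 − $10,900 = $40,550.
Sum of the years' digits = 4+3+2+1 = 10.
Year 1: $40,550 × 4/10 = $16,220. Book value $35,230.
Year 2: $40,550 × 3/10 = $12,165. Book value $23,065.
Year 3: $40,550 × 2/10 = $8,110. Book value $14,955.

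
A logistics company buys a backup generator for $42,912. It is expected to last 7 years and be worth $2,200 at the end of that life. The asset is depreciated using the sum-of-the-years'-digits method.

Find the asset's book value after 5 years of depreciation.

$6,562

Depreciable base = $42,912 − $2,200 = $40,712.
Sum of the years' digits = 7+6+5+4+3+2+1 = 28.
Year 1: $40,712 × 7/28 = $10,178. Book value $32,734.
Year 2: $40,712 × 6/28 = $8,724. Book value $24,010.
Year 3: $40,712 × 5/28 = $7,270. Book value $16,740.
Year 4: $40,712 × 4/28 = $5,816. Book value $10,924.
Year 5: $40,712 × 3/28 = $4,362. Book value $6,562.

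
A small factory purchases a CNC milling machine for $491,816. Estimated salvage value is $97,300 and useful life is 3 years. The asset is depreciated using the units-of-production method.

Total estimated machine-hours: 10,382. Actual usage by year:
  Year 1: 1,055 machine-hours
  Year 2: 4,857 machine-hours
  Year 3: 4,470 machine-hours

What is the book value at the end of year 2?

$267,160

Depreciable base = $491,816 − $97,300 = $394,516.
Rate = $394,516 / 10,382 machine-hours = $38 per machine-hour.
Year 1: 1,055 × $38 = $40,090. Book value $451,726.
Year 2: 4,857 × $38 = $184,566. Book value $267,160.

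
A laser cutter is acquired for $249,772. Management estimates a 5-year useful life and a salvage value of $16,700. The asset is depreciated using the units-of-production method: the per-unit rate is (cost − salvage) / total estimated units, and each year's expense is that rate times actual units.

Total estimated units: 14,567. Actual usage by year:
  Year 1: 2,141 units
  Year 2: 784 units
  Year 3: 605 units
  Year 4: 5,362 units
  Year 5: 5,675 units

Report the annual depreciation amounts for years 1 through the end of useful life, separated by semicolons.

$34,256; $12,544; $9,680; $85,792; $90,800

Depreciable base = $249,772 − $16,700 = $233,072.
Rate = $233,072 / 14,567 units = $16 per unit.
Year 1: 2,141 × $16 = $34,256. Book value $215,516.
Year 2: 784 × $16 = $12,544. Book value $202,972.
Year 3: 605 × $16 = $9,680. Book value $193,292.
Year 4: 5,362 × $16 = $85,792. Book value $107,500.
Year 5: 5,675 × $16 = $90,800. Book value $16,700.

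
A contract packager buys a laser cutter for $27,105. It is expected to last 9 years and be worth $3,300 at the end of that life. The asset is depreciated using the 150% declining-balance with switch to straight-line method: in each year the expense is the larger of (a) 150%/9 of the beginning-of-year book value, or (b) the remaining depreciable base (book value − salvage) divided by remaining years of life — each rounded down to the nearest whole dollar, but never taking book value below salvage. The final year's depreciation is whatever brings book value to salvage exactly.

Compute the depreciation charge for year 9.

$1,899

Depreciable base = $27,105 − $3,300 = $23,805.
Year 1: DB = ⌊$27,105 × 150%/9⌋ = $4,517; SL = ⌊$23,805/9⌋ = $2,645 → take DB $4,517. Book value $22,588.
Year 2: DB = ⌊$22,588 × 150%/9⌋ = $3,764; SL = ⌊$19,288/8⌋ = $2,411 → take DB $3,764. Book value $18,824.
Year 3: DB = ⌊$18,824 × 150%/9⌋ = $3,137; SL = ⌊$15,524/7⌋ = $2,217 → take DB $3,137. Book value $15,687.
Year 4: DB = ⌊$15,687 × 150%/9⌋ = $2,614; SL = ⌊$12,387/6⌋ = $2,064 → take DB $2,614. Book value $13,073.
Year 5: DB = ⌊$13,073 × 150%/9⌋ = $2,178; SL = ⌊$9,773/5⌋ = $1,954 → take DB $2,178. Book value $10,895.
Year 6: DB = ⌊$10,895 × 150%/9⌋ = $1,815; SL = ⌊$7,595/4⌋ = $1,898 → take SL $1,898. Book value $8,997.
Year 7: DB = ⌊$8,997 × 150%/9⌋ = $1,499; SL = ⌊$5,697/3⌋ = $1,899 → take SL $1,899. Book value $7,098.
Year 8: DB = ⌊$7,098 × 150%/9⌋ = $1,183; SL = ⌊$3,798/2⌋ = $1,899 → take SL $1,899. Book value $5,199.
Year 9 (final): $5,199 − $3,300 = $1,899. Book value $3,300.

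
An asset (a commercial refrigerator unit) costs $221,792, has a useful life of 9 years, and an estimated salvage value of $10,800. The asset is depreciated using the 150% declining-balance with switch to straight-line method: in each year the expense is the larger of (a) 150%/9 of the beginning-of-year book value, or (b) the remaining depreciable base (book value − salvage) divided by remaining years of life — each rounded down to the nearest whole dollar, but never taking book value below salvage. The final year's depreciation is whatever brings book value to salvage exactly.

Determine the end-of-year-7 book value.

$49,265

Depreciable base = $221,792 − $10,800 = $210,992.
Year 1: DB = ⌊$221,792 × 150%/9⌋ = $36,965; SL = ⌊$210,992/9⌋ = $23,443 → take DB $36,965. Book value $184,827.
Year 2: DB = ⌊$184,827 × 150%/9⌋ = $30,804; SL = ⌊$174,027/8⌋ = $21,753 → take DB $30,804. Book value $154,023.
Year 3: DB = ⌊$154,023 × 150%/9⌋ = $25,670; SL = ⌊$143,223/7⌋ = $20,460 → take DB $25,670. Book value $128,353.
Year 4: DB = ⌊$128,353 × 150%/9⌋ = $21,392; SL = ⌊$117,553/6⌋ = $19,592 → take DB $21,392. Book value $106,961.
Year 5: DB = ⌊$106,961 × 150%/9⌋ = $17,826; SL = ⌊$96,161/5⌋ = $19,232 → take SL $19,232. Book value $87,729.
Year 6: DB = ⌊$87,729 × 150%/9⌋ = $14,621; SL = ⌊$76,929/4⌋ = $19,232 → take SL $19,232. Book value $68,497.
Year 7: DB = ⌊$68,497 × 150%/9⌋ = $11,416; SL = ⌊$57,697/3⌋ = $19,232 → take SL $19,232. Book value $49,265.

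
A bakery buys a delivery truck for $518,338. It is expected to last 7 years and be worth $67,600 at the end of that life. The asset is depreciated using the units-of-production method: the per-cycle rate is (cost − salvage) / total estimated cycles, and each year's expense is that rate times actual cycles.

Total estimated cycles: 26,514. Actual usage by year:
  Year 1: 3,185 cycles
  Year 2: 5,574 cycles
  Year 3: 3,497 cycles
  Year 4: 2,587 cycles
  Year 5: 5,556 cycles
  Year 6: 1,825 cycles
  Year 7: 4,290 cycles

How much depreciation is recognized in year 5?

$94,452

Depreciable base = $518,338 − $67,600 = $450,738.
Rate = $450,738 / 26,514 cycles = $17 per cycle.
Year 1: 3,185 × $17 = $54,145. Book value $464,193.
Year 2: 5,574 × $17 = $94,758. Book value $369,435.
Year 3: 3,497 × $17 = $59,449. Book value $309,986.
Year 4: 2,587 × $17 = $43,979. Book value $266,007.
Year 5: 5,556 × $17 = $94,452. Book value $171,555.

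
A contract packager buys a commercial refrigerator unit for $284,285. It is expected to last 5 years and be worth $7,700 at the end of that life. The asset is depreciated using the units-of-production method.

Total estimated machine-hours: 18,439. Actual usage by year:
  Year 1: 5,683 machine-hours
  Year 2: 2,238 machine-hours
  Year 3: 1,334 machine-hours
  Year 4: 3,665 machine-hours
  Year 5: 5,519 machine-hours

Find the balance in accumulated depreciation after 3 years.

Depreciable base = $284,285 − $7,700 = $276,585.
Rate = $276,585 / 18,439 machine-hours = $15 per machine-hour.
Year 1: 5,683 × $15 = $85,245. Book value $199,040.
Year 2: 2,238 × $15 = $33,570. Book value $165,470.
Year 3: 1,334 × $15 = $20,010. Book value $145,460.
Accumulated through year 3 = $284,285 − $145,460 = $138,825.

$138,825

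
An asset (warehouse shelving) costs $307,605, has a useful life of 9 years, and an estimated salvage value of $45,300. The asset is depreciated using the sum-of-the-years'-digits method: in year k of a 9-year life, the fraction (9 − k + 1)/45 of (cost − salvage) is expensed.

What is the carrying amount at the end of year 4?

Depreciable base = $307,605 − $45,300 = $262,305.
Sum of the years' digits = 9+8+7+6+5+4+3+2+1 = 45.
Year 1: $262,305 × 9/45 = $52,461. Book value $255,144.
Year 2: $262,305 × 8/45 = $46,632. Book value $208,512.
Year 3: $262,305 × 7/45 = $40,803. Book value $167,709.
Year 4: $262,305 × 6/45 = $34,974. Book value $132,735.

$132,735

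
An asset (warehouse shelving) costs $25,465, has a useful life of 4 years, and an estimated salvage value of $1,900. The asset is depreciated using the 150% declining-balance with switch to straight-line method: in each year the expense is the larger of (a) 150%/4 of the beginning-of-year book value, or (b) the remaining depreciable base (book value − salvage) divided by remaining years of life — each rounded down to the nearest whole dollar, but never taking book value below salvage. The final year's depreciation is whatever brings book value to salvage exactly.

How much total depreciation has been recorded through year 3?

Depreciable base = $25,465 − $1,900 = $23,565.
Year 1: DB = ⌊$25,465 × 150%/4⌋ = $9,549; SL = ⌊$23,565/4⌋ = $5,891 → take DB $9,549. Book value $15,916.
Year 2: DB = ⌊$15,916 × 150%/4⌋ = $5,968; SL = ⌊$14,016/3⌋ = $4,672 → take DB $5,968. Book value $9,948.
Year 3: DB = ⌊$9,948 × 150%/4⌋ = $3,730; SL = ⌊$8,048/2⌋ = $4,024 → take SL $4,024. Book value $5,924.
Accumulated through year 3 = $25,465 − $5,924 = $19,541.

$19,541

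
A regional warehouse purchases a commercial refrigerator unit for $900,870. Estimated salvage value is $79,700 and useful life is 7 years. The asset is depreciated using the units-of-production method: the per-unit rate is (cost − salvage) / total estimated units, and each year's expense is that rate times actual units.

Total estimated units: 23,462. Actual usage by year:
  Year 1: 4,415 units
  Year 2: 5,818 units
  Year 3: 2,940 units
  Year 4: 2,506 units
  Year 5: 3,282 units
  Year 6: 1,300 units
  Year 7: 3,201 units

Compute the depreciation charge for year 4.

Depreciable base = $900,870 − $79,700 = $821,170.
Rate = $821,170 / 23,462 units = $35 per unit.
Year 1: 4,415 × $35 = $154,525. Book value $746,345.
Year 2: 5,818 × $35 = $203,630. Book value $542,715.
Year 3: 2,940 × $35 = $102,900. Book value $439,815.
Year 4: 2,506 × $35 = $87,710. Book value $352,105.

$87,710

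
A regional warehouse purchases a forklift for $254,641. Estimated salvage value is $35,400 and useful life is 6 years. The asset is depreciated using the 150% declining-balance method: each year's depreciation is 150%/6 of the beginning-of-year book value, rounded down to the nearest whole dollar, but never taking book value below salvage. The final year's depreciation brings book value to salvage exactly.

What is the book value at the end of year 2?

$143,236

Depreciable base = $254,641 − $35,400 = $219,241.
Year 1: ⌊$254,641 × 150%/6⌋ = $63,660. Book value $190,981.
Year 2: ⌊$190,981 × 150%/6⌋ = $47,745. Book value $143,236.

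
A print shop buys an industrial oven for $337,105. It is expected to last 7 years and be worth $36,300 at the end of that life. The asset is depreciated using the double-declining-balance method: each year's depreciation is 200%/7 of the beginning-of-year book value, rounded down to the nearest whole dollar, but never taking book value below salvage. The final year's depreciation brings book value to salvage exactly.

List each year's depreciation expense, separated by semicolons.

$96,315; $68,797; $49,140; $35,100; $25,072; $17,908; $8,473

Depreciable base = $337,105 − $36,300 = $300,805.
Year 1: ⌊$337,105 × 200%/7⌋ = $96,315. Book value $240,790.
Year 2: ⌊$240,790 × 200%/7⌋ = $68,797. Book value $171,993.
Year 3: ⌊$171,993 × 200%/7⌋ = $49,140. Book value $122,853.
Year 4: ⌊$122,853 × 200%/7⌋ = $35,100. Book value $87,753.
Year 5: ⌊$87,753 × 200%/7⌋ = $25,072. Book value $62,681.
Year 6: ⌊$62,681 × 200%/7⌋ = $17,908. Book value $44,773.
Year 7 (final): $44,773 − $36,300 = $8,473. Book value $36,300.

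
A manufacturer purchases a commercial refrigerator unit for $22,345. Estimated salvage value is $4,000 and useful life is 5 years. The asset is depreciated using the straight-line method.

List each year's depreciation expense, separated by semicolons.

$3,669; $3,669; $3,669; $3,669; $3,669

Depreciable base = $22,345 − $4,000 = $18,345.
Annual expense = $18,345 / 5 = $3,669.
End of year 1: book value $18,676.
End of year 2: book value $15,007.
End of year 3: book value $11,338.
End of year 4: book value $7,669.
End of year 5: book value $4,000.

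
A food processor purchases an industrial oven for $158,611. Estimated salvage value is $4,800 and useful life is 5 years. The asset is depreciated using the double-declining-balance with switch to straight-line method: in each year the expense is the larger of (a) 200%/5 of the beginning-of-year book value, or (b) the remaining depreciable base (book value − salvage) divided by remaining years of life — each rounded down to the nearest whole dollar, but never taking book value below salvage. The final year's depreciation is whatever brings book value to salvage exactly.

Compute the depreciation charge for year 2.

$38,066

Depreciable base = $158,611 − $4,800 = $153,811.
Year 1: DB = ⌊$158,611 × 200%/5⌋ = $63,444; SL = ⌊$153,811/5⌋ = $30,762 → take DB $63,444. Book value $95,167.
Year 2: DB = ⌊$95,167 × 200%/5⌋ = $38,066; SL = ⌊$90,367/4⌋ = $22,591 → take DB $38,066. Book value $57,101.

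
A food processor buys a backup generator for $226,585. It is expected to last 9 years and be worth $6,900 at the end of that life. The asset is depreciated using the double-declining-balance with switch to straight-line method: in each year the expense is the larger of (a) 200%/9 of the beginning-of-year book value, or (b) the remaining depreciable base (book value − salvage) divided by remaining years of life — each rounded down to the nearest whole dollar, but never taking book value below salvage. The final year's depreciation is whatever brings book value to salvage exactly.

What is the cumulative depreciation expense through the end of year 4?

$143,665

Depreciable base = $226,585 − $6,900 = $219,685.
Year 1: DB = ⌊$226,585 × 200%/9⌋ = $50,352; SL = ⌊$219,685/9⌋ = $24,409 → take DB $50,352. Book value $176,233.
Year 2: DB = ⌊$176,233 × 200%/9⌋ = $39,162; SL = ⌊$169,333/8⌋ = $21,166 → take DB $39,162. Book value $137,071.
Year 3: DB = ⌊$137,071 × 200%/9⌋ = $30,460; SL = ⌊$130,171/7⌋ = $18,595 → take DB $30,460. Book value $106,611.
Year 4: DB = ⌊$106,611 × 200%/9⌋ = $23,691; SL = ⌊$99,711/6⌋ = $16,618 → take DB $23,691. Book value $82,920.
Accumulated through year 4 = $226,585 − $82,920 = $143,665.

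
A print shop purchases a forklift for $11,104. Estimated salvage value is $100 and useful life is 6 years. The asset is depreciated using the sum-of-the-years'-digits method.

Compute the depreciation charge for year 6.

Depreciable base = $11,104 − $100 = $11,004.
Sum of the years' digits = 6+5+4+3+2+1 = 21.
Year 1: $11,004 × 6/21 = $3,144. Book value $7,960.
Year 2: $11,004 × 5/21 = $2,620. Book value $5,340.
Year 3: $11,004 × 4/21 = $2,096. Book value $3,244.
Year 4: $11,004 × 3/21 = $1,572. Book value $1,672.
Year 5: $11,004 × 2/21 = $1,048. Book value $624.
Year 6: $11,004 × 1/21 = $524. Book value $100.

$524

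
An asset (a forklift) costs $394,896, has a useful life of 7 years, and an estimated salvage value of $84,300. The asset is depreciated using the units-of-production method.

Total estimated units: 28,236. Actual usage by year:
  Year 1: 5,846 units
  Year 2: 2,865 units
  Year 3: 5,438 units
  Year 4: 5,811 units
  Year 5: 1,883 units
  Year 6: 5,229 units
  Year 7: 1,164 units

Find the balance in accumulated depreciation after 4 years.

$219,560

Depreciable base = $394,896 − $84,300 = $310,596.
Rate = $310,596 / 28,236 units = $11 per unit.
Year 1: 5,846 × $11 = $64,306. Book value $330,590.
Year 2: 2,865 × $11 = $31,515. Book value $299,075.
Year 3: 5,438 × $11 = $59,818. Book value $239,257.
Year 4: 5,811 × $11 = $63,921. Book value $175,336.
Accumulated through year 4 = $394,896 − $175,336 = $219,560.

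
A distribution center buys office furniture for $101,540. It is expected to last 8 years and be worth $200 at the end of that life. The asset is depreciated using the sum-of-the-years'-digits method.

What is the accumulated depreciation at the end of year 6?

$92,895

Depreciable base = $101,540 − $200 = $101,340.
Sum of the years' digits = 8+7+6+5+4+3+2+1 = 36.
Year 1: $101,340 × 8/36 = $22,520. Book value $79,020.
Year 2: $101,340 × 7/36 = $19,705. Book value $59,315.
Year 3: $101,340 × 6/36 = $16,890. Book value $42,425.
Year 4: $101,340 × 5/36 = $14,075. Book value $28,350.
Year 5: $101,340 × 4/36 = $11,260. Book value $17,090.
Year 6: $101,340 × 3/36 = $8,445. Book value $8,645.
Accumulated through year 6 = $101,540 − $8,645 = $92,895.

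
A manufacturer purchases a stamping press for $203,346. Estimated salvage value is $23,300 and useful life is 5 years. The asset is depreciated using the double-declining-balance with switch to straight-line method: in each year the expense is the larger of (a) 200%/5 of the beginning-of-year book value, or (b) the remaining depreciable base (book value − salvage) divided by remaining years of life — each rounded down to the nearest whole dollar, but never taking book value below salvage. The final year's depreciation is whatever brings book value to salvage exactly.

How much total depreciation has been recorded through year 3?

Depreciable base = $203,346 − $23,300 = $180,046.
Year 1: DB = ⌊$203,346 × 200%/5⌋ = $81,338; SL = ⌊$180,046/5⌋ = $36,009 → take DB $81,338. Book value $122,008.
Year 2: DB = ⌊$122,008 × 200%/5⌋ = $48,803; SL = ⌊$98,708/4⌋ = $24,677 → take DB $48,803. Book value $73,205.
Year 3: DB = ⌊$73,205 × 200%/5⌋ = $29,282; SL = ⌊$49,905/3⌋ = $16,635 → take DB $29,282. Book value $43,923.
Accumulated through year 3 = $203,346 − $43,923 = $159,423.

$159,423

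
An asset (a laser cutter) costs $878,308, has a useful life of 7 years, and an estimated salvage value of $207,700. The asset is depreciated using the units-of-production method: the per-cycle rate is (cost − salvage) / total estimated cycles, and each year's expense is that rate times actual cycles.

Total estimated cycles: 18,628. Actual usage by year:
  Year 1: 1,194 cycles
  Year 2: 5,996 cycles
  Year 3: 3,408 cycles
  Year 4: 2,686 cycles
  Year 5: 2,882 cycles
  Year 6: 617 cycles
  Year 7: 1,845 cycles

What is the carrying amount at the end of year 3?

$496,780

Depreciable base = $878,308 − $207,700 = $670,608.
Rate = $670,608 / 18,628 cycles = $36 per cycle.
Year 1: 1,194 × $36 = $42,984. Book value $835,324.
Year 2: 5,996 × $36 = $215,856. Book value $619,468.
Year 3: 3,408 × $36 = $122,688. Book value $496,780.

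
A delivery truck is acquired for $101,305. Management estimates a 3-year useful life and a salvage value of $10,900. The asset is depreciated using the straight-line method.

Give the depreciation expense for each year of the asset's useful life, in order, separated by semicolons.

$30,135; $30,135; $30,135

Depreciable base = $101,305 − $10,900 = $90,405.
Annual expense = $90,405 / 3 = $30,135.
End of year 1: book value $71,170.
End of year 2: book value $41,035.
End of year 3: book value $10,900.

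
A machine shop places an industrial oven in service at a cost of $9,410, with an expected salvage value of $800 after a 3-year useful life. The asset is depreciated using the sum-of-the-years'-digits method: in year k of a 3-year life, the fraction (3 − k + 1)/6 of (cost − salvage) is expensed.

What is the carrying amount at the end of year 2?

Depreciable base = $9,410 − $800 = $8,610.
Sum of the years' digits = 3+2+1 = 6.
Year 1: $8,610 × 3/6 = $4,305. Book value $5,105.
Year 2: $8,610 × 2/6 = $2,870. Book value $2,235.

$2,235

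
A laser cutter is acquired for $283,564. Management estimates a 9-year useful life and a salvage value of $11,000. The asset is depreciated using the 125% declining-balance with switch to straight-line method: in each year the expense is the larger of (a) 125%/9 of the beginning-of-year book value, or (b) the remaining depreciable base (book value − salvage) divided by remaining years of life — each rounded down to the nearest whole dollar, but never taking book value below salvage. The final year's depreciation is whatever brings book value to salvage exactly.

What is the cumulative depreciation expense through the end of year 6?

Depreciable base = $283,564 − $11,000 = $272,564.
Year 1: DB = ⌊$283,564 × 125%/9⌋ = $39,383; SL = ⌊$272,564/9⌋ = $30,284 → take DB $39,383. Book value $244,181.
Year 2: DB = ⌊$244,181 × 125%/9⌋ = $33,914; SL = ⌊$233,181/8⌋ = $29,147 → take DB $33,914. Book value $210,267.
Year 3: DB = ⌊$210,267 × 125%/9⌋ = $29,203; SL = ⌊$199,267/7⌋ = $28,466 → take DB $29,203. Book value $181,064.
Year 4: DB = ⌊$181,064 × 125%/9⌋ = $25,147; SL = ⌊$170,064/6⌋ = $28,344 → take SL $28,344. Book value $152,720.
Year 5: DB = ⌊$152,720 × 125%/9⌋ = $21,211; SL = ⌊$141,720/5⌋ = $28,344 → take SL $28,344. Book value $124,376.
Year 6: DB = ⌊$124,376 × 125%/9⌋ = $17,274; SL = ⌊$113,376/4⌋ = $28,344 → take SL $28,344. Book value $96,032.
Accumulated through year 6 = $283,564 − $96,032 = $187,532.

$187,532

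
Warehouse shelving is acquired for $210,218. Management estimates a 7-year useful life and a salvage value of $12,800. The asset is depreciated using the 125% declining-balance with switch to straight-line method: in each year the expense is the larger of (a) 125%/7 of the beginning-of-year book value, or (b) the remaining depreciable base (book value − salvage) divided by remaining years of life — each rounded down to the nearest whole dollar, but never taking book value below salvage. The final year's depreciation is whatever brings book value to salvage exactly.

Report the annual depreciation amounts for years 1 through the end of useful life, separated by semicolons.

$37,538; $30,835; $25,809; $25,809; $25,809; $25,809; $25,809

Depreciable base = $210,218 − $12,800 = $197,418.
Year 1: DB = ⌊$210,218 × 125%/7⌋ = $37,538; SL = ⌊$197,418/7⌋ = $28,202 → take DB $37,538. Book value $172,680.
Year 2: DB = ⌊$172,680 × 125%/7⌋ = $30,835; SL = ⌊$159,880/6⌋ = $26,646 → take DB $30,835. Book value $141,845.
Year 3: DB = ⌊$141,845 × 125%/7⌋ = $25,329; SL = ⌊$129,045/5⌋ = $25,809 → take SL $25,809. Book value $116,036.
Year 4: DB = ⌊$116,036 × 125%/7⌋ = $20,720; SL = ⌊$103,236/4⌋ = $25,809 → take SL $25,809. Book value $90,227.
Year 5: DB = ⌊$90,227 × 125%/7⌋ = $16,111; SL = ⌊$77,427/3⌋ = $25,809 → take SL $25,809. Book value $64,418.
Year 6: DB = ⌊$64,418 × 125%/7⌋ = $11,503; SL = ⌊$51,618/2⌋ = $25,809 → take SL $25,809. Book value $38,609.
Year 7 (final): $38,609 − $12,800 = $25,809. Book value $12,800.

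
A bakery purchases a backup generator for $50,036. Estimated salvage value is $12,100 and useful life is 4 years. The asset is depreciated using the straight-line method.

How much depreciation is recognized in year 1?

$9,484

Depreciable base = $50,036 − $12,100 = $37,936.
Annual expense = $37,936 / 4 = $9,484.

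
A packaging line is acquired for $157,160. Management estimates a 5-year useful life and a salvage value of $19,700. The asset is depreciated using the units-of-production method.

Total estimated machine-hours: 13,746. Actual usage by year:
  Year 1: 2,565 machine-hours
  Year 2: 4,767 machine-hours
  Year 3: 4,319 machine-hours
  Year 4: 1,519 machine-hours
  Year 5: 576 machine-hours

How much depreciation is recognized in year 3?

$43,190

Depreciable base = $157,160 − $19,700 = $137,460.
Rate = $137,460 / 13,746 machine-hours = $10 per machine-hour.
Year 1: 2,565 × $10 = $25,650. Book value $131,510.
Year 2: 4,767 × $10 = $47,670. Book value $83,840.
Year 3: 4,319 × $10 = $43,190. Book value $40,650.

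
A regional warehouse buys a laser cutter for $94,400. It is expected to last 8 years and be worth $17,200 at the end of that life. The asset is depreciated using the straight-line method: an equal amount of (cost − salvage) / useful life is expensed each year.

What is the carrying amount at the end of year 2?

$75,100

Depreciable base = $94,400 − $17,200 = $77,200.
Annual expense = $77,200 / 8 = $9,650.
End of year 1: book value $84,750.
End of year 2: book value $75,100.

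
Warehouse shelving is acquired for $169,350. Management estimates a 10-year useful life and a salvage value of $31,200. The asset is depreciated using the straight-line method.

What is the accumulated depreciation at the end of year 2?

$27,630

Depreciable base = $169,350 − $31,200 = $138,150.
Annual expense = $138,150 / 10 = $13,815.
End of year 1: book value $155,535.
End of year 2: book value $141,720.
Accumulated through year 2 = $169,350 − $141,720 = $27,630.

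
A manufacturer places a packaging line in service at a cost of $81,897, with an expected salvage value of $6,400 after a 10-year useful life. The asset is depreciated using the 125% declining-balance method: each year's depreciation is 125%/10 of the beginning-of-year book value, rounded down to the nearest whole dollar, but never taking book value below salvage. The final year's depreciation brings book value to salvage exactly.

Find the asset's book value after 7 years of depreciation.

Depreciable base = $81,897 − $6,400 = $75,497.
Year 1: ⌊$81,897 × 125%/10⌋ = $10,237. Book value $71,660.
Year 2: ⌊$71,660 × 125%/10⌋ = $8,957. Book value $62,703.
Year 3: ⌊$62,703 × 125%/10⌋ = $7,837. Book value $54,866.
Year 4: ⌊$54,866 × 125%/10⌋ = $6,858. Book value $48,008.
Year 5: ⌊$48,008 × 125%/10⌋ = $6,001. Book value $42,007.
Year 6: ⌊$42,007 × 125%/10⌋ = $5,250. Book value $36,757.
Year 7: ⌊$36,757 × 125%/10⌋ = $4,594. Book value $32,163.

$32,163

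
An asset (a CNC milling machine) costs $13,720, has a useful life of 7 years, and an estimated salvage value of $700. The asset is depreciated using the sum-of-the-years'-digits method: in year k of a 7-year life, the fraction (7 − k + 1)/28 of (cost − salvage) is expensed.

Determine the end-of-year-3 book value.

Depreciable base = $13,720 − $700 = $13,020.
Sum of the years' digits = 7+6+5+4+3+2+1 = 28.
Year 1: $13,020 × 7/28 = $3,255. Book value $10,465.
Year 2: $13,020 × 6/28 = $2,790. Book value $7,675.
Year 3: $13,020 × 5/28 = $2,325. Book value $5,350.

$5,350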